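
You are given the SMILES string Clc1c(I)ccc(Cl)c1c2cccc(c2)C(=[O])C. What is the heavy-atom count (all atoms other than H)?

Every atom symbol written in the SMILES (organic subset) is one heavy atom; implicit H are not written.
Heavy atoms by element → C:14, Cl:2, I:1, O:1.
Total: 18.

18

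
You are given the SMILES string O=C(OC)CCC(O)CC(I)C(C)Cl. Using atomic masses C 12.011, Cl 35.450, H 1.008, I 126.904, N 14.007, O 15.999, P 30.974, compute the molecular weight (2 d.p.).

334.58 g/mol

First, the molecular formula is C9H16ClIO3 (counting implicit H from valence).
  C: 9 × 12.011 = 108.099
  Cl: 1 × 35.450 = 35.450
  H: 16 × 1.008 = 16.128
  I: 1 × 126.904 = 126.904
  O: 3 × 15.999 = 47.997
Sum: 9×12.011 + 1×35.450 + 16×1.008 + 1×126.904 + 3×15.999 = 334.578 → 334.58 g/mol.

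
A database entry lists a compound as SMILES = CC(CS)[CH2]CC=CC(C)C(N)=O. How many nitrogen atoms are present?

Scan the SMILES for N atoms (remember two-letter symbols like Cl and Br are single atoms).
Nitrogen count: 1.

1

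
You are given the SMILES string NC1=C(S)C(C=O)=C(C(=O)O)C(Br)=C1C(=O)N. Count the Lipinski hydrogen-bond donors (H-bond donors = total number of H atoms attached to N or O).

5

Donors: find every N or O and count the H atoms it carries.
  atom 1 (N): bond orders sum to 1 → 2 H
  atom 7 (O): bond orders sum to 2 → 0 H
  atom 10 (O): bond orders sum to 2 → 0 H
  atom 11 (O): bond orders sum to 1 → 1 H
  atom 16 (O): bond orders sum to 2 → 0 H
  atom 17 (N): bond orders sum to 1 → 2 H
Lipinski HBD = 5.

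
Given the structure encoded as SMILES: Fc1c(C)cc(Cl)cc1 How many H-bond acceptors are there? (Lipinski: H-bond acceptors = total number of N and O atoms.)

0

N atoms: 0; O atoms: 0.
Lipinski HBA = 0 + 0 = 0.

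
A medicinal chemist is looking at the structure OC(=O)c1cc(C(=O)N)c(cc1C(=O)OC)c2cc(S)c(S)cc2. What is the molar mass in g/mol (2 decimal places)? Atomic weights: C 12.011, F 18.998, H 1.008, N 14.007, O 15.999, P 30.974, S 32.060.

First, the molecular formula is C16H13NO5S2 (counting implicit H from valence).
  C: 16 × 12.011 = 192.176
  H: 13 × 1.008 = 13.104
  N: 1 × 14.007 = 14.007
  O: 5 × 15.999 = 79.995
  S: 2 × 32.060 = 64.120
Sum: 16×12.011 + 13×1.008 + 1×14.007 + 5×15.999 + 2×32.060 = 363.402 → 363.40 g/mol.

363.40 g/mol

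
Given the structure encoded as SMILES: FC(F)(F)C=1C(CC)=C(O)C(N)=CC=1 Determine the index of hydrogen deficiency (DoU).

Degree of unsaturation = (number of rings) + (number of π bonds).
Ring closures in the SMILES: 1.
π bonds: 3 double bonds (each 1 DoU) → 3 DoU from unsaturation.
Total DoU = 1 + 3 = 4.

4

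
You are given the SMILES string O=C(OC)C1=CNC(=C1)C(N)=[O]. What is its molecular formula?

C7H8N2O3

Walk through each heavy atom and fill implicit hydrogens from standard valence (C 4, N 3, O 2, S 2, halogen 1):
  atom 1: O, bond orders sum to 2 (valence 2) → 0 H
  atom 2: C, bond orders sum to 4 (valence 4) → 0 H
  atom 3: O, bond orders sum to 2 (valence 2) → 0 H
  atom 4: C, bond orders sum to 1 (valence 4) → 3 H
  atom 5: C, bond orders sum to 4 (valence 4) → 0 H
  atom 6: C, bond orders sum to 3 (valence 4) → 1 H
  atom 7: N, bond orders sum to 2 (valence 3) → 1 H
  atom 8: C, bond orders sum to 4 (valence 4) → 0 H
  atom 9: C, bond orders sum to 3 (valence 4) → 1 H
  atom 10: C, bond orders sum to 4 (valence 4) → 0 H
  atom 11: N, bond orders sum to 1 (valence 3) → 2 H
  atom 12: O with explicit H count 0
Totals → C:7, H:8, N:2, O:3.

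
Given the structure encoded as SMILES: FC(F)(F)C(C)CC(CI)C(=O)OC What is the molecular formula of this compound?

Walk through each heavy atom and fill implicit hydrogens from standard valence (C 4, N 3, O 2, S 2, halogen 1):
  atom 1: F (halogen, monovalent) → 0 H
  atom 2: C, bond orders sum to 4 (valence 4) → 0 H
  atom 3: F (halogen, monovalent) → 0 H
  atom 4: F (halogen, monovalent) → 0 H
  atom 5: C, bond orders sum to 3 (valence 4) → 1 H
  atom 6: C, bond orders sum to 1 (valence 4) → 3 H
  atom 7: C, bond orders sum to 2 (valence 4) → 2 H
  atom 8: C, bond orders sum to 3 (valence 4) → 1 H
  atom 9: C, bond orders sum to 2 (valence 4) → 2 H
  atom 10: I (halogen, monovalent) → 0 H
  atom 11: C, bond orders sum to 4 (valence 4) → 0 H
  atom 12: O, bond orders sum to 2 (valence 2) → 0 H
  atom 13: O, bond orders sum to 2 (valence 2) → 0 H
  atom 14: C, bond orders sum to 1 (valence 4) → 3 H
Totals → C:8, H:12, F:3, I:1, O:2.

C8H12F3IO2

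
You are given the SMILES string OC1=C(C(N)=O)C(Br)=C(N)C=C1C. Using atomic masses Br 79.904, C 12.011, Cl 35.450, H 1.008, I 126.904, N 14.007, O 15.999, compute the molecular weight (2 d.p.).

First, the molecular formula is C8H9BrN2O2 (counting implicit H from valence).
  Br: 1 × 79.904 = 79.904
  C: 8 × 12.011 = 96.088
  H: 9 × 1.008 = 9.072
  N: 2 × 14.007 = 28.014
  O: 2 × 15.999 = 31.998
Sum: 1×79.904 + 8×12.011 + 9×1.008 + 2×14.007 + 2×15.999 = 245.076 → 245.08 g/mol.

245.08 g/mol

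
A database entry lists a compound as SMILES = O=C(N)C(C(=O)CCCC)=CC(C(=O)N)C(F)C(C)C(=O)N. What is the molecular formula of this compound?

Walk through each heavy atom and fill implicit hydrogens from standard valence (C 4, N 3, O 2, S 2, halogen 1):
  atom 1: O, bond orders sum to 2 (valence 2) → 0 H
  atom 2: C, bond orders sum to 4 (valence 4) → 0 H
  atom 3: N, bond orders sum to 1 (valence 3) → 2 H
  atom 4: C, bond orders sum to 4 (valence 4) → 0 H
  atom 5: C, bond orders sum to 4 (valence 4) → 0 H
  atom 6: O, bond orders sum to 2 (valence 2) → 0 H
  atom 7: C, bond orders sum to 2 (valence 4) → 2 H
  atom 8: C, bond orders sum to 2 (valence 4) → 2 H
  atom 9: C, bond orders sum to 2 (valence 4) → 2 H
  atom 10: C, bond orders sum to 1 (valence 4) → 3 H
  atom 11: C, bond orders sum to 3 (valence 4) → 1 H
  atom 12: C, bond orders sum to 3 (valence 4) → 1 H
  atom 13: C, bond orders sum to 4 (valence 4) → 0 H
  atom 14: O, bond orders sum to 2 (valence 2) → 0 H
  atom 15: N, bond orders sum to 1 (valence 3) → 2 H
  atom 16: C, bond orders sum to 3 (valence 4) → 1 H
  atom 17: F (halogen, monovalent) → 0 H
  atom 18: C, bond orders sum to 3 (valence 4) → 1 H
  atom 19: C, bond orders sum to 1 (valence 4) → 3 H
  atom 20: C, bond orders sum to 4 (valence 4) → 0 H
  atom 21: O, bond orders sum to 2 (valence 2) → 0 H
  atom 22: N, bond orders sum to 1 (valence 3) → 2 H
Totals → C:14, H:22, F:1, N:3, O:4.
In Hill order: C14H22FN3O4.

C14H22FN3O4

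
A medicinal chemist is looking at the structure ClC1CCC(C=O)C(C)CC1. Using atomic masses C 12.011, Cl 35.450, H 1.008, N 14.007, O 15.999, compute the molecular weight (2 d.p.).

174.67 g/mol

First, the molecular formula is C9H15ClO (counting implicit H from valence).
  C: 9 × 12.011 = 108.099
  Cl: 1 × 35.450 = 35.450
  H: 15 × 1.008 = 15.120
  O: 1 × 15.999 = 15.999
Sum: 9×12.011 + 1×35.450 + 15×1.008 + 1×15.999 = 174.668 → 174.67 g/mol.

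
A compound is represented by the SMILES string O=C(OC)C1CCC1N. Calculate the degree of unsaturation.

Molecular formula: C6H11NO2.
DoU = (2C + 2 + N − H − X) / 2, where X is the halogen count and O/S are ignored.
    = (2·6 + 2 + 1 − 11 − 0) / 2 = 4 / 2 = 2.

2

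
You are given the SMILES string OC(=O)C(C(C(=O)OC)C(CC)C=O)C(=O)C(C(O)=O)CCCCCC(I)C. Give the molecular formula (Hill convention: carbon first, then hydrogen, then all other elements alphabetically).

Walk through each heavy atom and fill implicit hydrogens from standard valence (C 4, N 3, O 2, S 2, halogen 1):
  atom 1: O, bond orders sum to 1 (valence 2) → 1 H
  atom 2: C, bond orders sum to 4 (valence 4) → 0 H
  atom 3: O, bond orders sum to 2 (valence 2) → 0 H
  atom 4: C, bond orders sum to 3 (valence 4) → 1 H
  atom 5: C, bond orders sum to 3 (valence 4) → 1 H
  atom 6: C, bond orders sum to 4 (valence 4) → 0 H
  atom 7: O, bond orders sum to 2 (valence 2) → 0 H
  atom 8: O, bond orders sum to 2 (valence 2) → 0 H
  atom 9: C, bond orders sum to 1 (valence 4) → 3 H
  atom 10: C, bond orders sum to 3 (valence 4) → 1 H
  atom 11: C, bond orders sum to 2 (valence 4) → 2 H
  atom 12: C, bond orders sum to 1 (valence 4) → 3 H
  atom 13: C, bond orders sum to 3 (valence 4) → 1 H
  atom 14: O, bond orders sum to 2 (valence 2) → 0 H
  atom 15: C, bond orders sum to 4 (valence 4) → 0 H
  atom 16: O, bond orders sum to 2 (valence 2) → 0 H
  atom 17: C, bond orders sum to 3 (valence 4) → 1 H
  atom 18: C, bond orders sum to 4 (valence 4) → 0 H
  atom 19: O, bond orders sum to 1 (valence 2) → 1 H
  atom 20: O, bond orders sum to 2 (valence 2) → 0 H
  atom 21: C, bond orders sum to 2 (valence 4) → 2 H
  atom 22: C, bond orders sum to 2 (valence 4) → 2 H
  atom 23: C, bond orders sum to 2 (valence 4) → 2 H
  atom 24: C, bond orders sum to 2 (valence 4) → 2 H
  atom 25: C, bond orders sum to 2 (valence 4) → 2 H
  atom 26: C, bond orders sum to 3 (valence 4) → 1 H
  atom 27: I (halogen, monovalent) → 0 H
  atom 28: C, bond orders sum to 1 (valence 4) → 3 H
Totals → C:19, H:29, I:1, O:8.

C19H29IO8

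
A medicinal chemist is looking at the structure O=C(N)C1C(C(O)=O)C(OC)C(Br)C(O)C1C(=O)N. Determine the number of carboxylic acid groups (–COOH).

1

The carboxylic acid motif appears at heavy-atom position 6 in the SMILES.
Other groups present: 2 amide, 1 ether, 1 hydroxyl.
Carboxylic acid count: 1.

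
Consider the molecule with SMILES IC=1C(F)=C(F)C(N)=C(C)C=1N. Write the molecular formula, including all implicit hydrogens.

Walk through each heavy atom and fill implicit hydrogens from standard valence (C 4, N 3, O 2, S 2, halogen 1):
  atom 1: I (halogen, monovalent) → 0 H
  atom 2: C, bond orders sum to 4 (valence 4) → 0 H
  atom 3: C, bond orders sum to 4 (valence 4) → 0 H
  atom 4: F (halogen, monovalent) → 0 H
  atom 5: C, bond orders sum to 4 (valence 4) → 0 H
  atom 6: F (halogen, monovalent) → 0 H
  atom 7: C, bond orders sum to 4 (valence 4) → 0 H
  atom 8: N, bond orders sum to 1 (valence 3) → 2 H
  atom 9: C, bond orders sum to 4 (valence 4) → 0 H
  atom 10: C, bond orders sum to 1 (valence 4) → 3 H
  atom 11: C, bond orders sum to 4 (valence 4) → 0 H
  atom 12: N, bond orders sum to 1 (valence 3) → 2 H
Totals → C:7, H:7, F:2, I:1, N:2.

C7H7F2IN2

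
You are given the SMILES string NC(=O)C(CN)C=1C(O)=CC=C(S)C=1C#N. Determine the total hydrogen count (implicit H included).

11

Walk through each heavy atom and fill implicit hydrogens from standard valence (C 4, N 3, O 2, S 2, halogen 1):
  atom 1: N, bond orders sum to 1 (valence 3) → 2 H
  atom 2: C, bond orders sum to 4 (valence 4) → 0 H
  atom 3: O, bond orders sum to 2 (valence 2) → 0 H
  atom 4: C, bond orders sum to 3 (valence 4) → 1 H
  atom 5: C, bond orders sum to 2 (valence 4) → 2 H
  atom 6: N, bond orders sum to 1 (valence 3) → 2 H
  atom 7: C, bond orders sum to 4 (valence 4) → 0 H
  atom 8: C, bond orders sum to 4 (valence 4) → 0 H
  atom 9: O, bond orders sum to 1 (valence 2) → 1 H
  atom 10: C, bond orders sum to 3 (valence 4) → 1 H
  atom 11: C, bond orders sum to 3 (valence 4) → 1 H
  atom 12: C, bond orders sum to 4 (valence 4) → 0 H
  atom 13: S, bond orders sum to 1 (valence 2) → 1 H
  atom 14: C, bond orders sum to 4 (valence 4) → 0 H
  atom 15: C, bond orders sum to 4 (valence 4) → 0 H
  atom 16: N, bond orders sum to 3 (valence 3) → 0 H
Total hydrogens: 11.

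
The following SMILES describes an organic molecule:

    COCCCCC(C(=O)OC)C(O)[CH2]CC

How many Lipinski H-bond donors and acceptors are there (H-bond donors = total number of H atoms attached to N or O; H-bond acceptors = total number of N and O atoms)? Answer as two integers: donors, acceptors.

Donors: find every N or O and count the H atoms it carries.
  atom 2 (O): bond orders sum to 2 → 0 H
  atom 9 (O): bond orders sum to 2 → 0 H
  atom 10 (O): bond orders sum to 2 → 0 H
  atom 13 (O): bond orders sum to 1 → 1 H
Lipinski HBD = 1.
Acceptors: N atoms = 0, O atoms = 4 → HBA = 4.

1, 4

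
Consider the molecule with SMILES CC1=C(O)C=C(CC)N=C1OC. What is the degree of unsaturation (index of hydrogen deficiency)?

Molecular formula: C9H13NO2.
DoU = (2C + 2 + N − H − X) / 2, where X is the halogen count and O/S are ignored.
    = (2·9 + 2 + 1 − 13 − 0) / 2 = 8 / 2 = 4.

4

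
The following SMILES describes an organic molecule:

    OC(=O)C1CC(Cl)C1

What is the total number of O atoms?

Scan the SMILES for O atoms (remember two-letter symbols like Cl and Br are single atoms).
Oxygen count: 2.

2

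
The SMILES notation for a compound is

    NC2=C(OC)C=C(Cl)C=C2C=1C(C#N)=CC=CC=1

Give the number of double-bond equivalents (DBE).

Degree of unsaturation = (number of rings) + (number of π bonds).
Ring closures in the SMILES: 2.
π bonds: 6 double bonds (each 1 DoU), 1 triple bond (each 2 DoU) → 8 DoU from unsaturation.
Total DoU = 2 + 8 = 10.

10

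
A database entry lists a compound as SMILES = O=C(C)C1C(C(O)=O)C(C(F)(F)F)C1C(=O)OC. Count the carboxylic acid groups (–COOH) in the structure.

1

The carboxylic acid motif appears at heavy-atom position 6 in the SMILES.
Other groups present: 1 ester, 1 ketone.
Carboxylic acid count: 1.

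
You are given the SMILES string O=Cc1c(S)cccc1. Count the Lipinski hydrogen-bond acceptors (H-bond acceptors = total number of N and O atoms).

N atoms: 0; O atoms: 1.
Lipinski HBA = 0 + 1 = 1.

1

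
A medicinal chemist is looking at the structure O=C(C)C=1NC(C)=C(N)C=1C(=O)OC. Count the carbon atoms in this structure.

Count every carbon token in the SMILES (each C, including those in ring-closure positions and inside branches).
Carbon count: 9.

9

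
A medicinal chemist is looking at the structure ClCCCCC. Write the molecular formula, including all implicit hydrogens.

C5H11Cl

Walk through each heavy atom and fill implicit hydrogens from standard valence (C 4, N 3, O 2, S 2, halogen 1):
  atom 1: Cl (halogen, monovalent) → 0 H
  atom 2: C, bond orders sum to 2 (valence 4) → 2 H
  atom 3: C, bond orders sum to 2 (valence 4) → 2 H
  atom 4: C, bond orders sum to 2 (valence 4) → 2 H
  atom 5: C, bond orders sum to 2 (valence 4) → 2 H
  atom 6: C, bond orders sum to 1 (valence 4) → 3 H
Totals → C:5, H:11, Cl:1.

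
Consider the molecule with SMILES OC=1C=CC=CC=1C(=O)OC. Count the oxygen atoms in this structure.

3

Scan the SMILES for O atoms (remember two-letter symbols like Cl and Br are single atoms).
Oxygen count: 3.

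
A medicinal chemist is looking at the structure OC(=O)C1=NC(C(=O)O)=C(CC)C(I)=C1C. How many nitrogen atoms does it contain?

1

Scan the SMILES for N atoms (remember two-letter symbols like Cl and Br are single atoms).
Nitrogen count: 1.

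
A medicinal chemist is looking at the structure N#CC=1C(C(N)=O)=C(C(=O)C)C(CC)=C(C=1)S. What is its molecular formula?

C12H12N2O2S

Walk through each heavy atom and fill implicit hydrogens from standard valence (C 4, N 3, O 2, S 2, halogen 1):
  atom 1: N, bond orders sum to 3 (valence 3) → 0 H
  atom 2: C, bond orders sum to 4 (valence 4) → 0 H
  atom 3: C, bond orders sum to 4 (valence 4) → 0 H
  atom 4: C, bond orders sum to 4 (valence 4) → 0 H
  atom 5: C, bond orders sum to 4 (valence 4) → 0 H
  atom 6: N, bond orders sum to 1 (valence 3) → 2 H
  atom 7: O, bond orders sum to 2 (valence 2) → 0 H
  atom 8: C, bond orders sum to 4 (valence 4) → 0 H
  atom 9: C, bond orders sum to 4 (valence 4) → 0 H
  atom 10: O, bond orders sum to 2 (valence 2) → 0 H
  atom 11: C, bond orders sum to 1 (valence 4) → 3 H
  atom 12: C, bond orders sum to 4 (valence 4) → 0 H
  atom 13: C, bond orders sum to 2 (valence 4) → 2 H
  atom 14: C, bond orders sum to 1 (valence 4) → 3 H
  atom 15: C, bond orders sum to 4 (valence 4) → 0 H
  atom 16: C, bond orders sum to 3 (valence 4) → 1 H
  atom 17: S, bond orders sum to 1 (valence 2) → 1 H
Totals → C:12, H:12, N:2, O:2, S:1.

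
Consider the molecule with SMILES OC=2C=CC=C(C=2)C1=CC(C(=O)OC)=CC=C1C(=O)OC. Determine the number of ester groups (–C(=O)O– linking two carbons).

The ester motif appears at heavy-atom positions 11, 18 in the SMILES.
Other groups present: 1 hydroxyl.
Ester count: 2.

2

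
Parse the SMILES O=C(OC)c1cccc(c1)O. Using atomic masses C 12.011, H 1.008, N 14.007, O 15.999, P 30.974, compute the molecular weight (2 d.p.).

First, the molecular formula is C8H8O3 (counting implicit H from valence).
  C: 8 × 12.011 = 96.088
  H: 8 × 1.008 = 8.064
  O: 3 × 15.999 = 47.997
Sum: 8×12.011 + 8×1.008 + 3×15.999 = 152.149 → 152.15 g/mol.

152.15 g/mol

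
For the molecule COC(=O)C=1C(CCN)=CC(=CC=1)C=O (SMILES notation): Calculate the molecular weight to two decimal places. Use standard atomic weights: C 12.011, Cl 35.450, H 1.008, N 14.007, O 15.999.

First, the molecular formula is C11H13NO3 (counting implicit H from valence).
  C: 11 × 12.011 = 132.121
  H: 13 × 1.008 = 13.104
  N: 1 × 14.007 = 14.007
  O: 3 × 15.999 = 47.997
Sum: 11×12.011 + 13×1.008 + 1×14.007 + 3×15.999 = 207.229 → 207.23 g/mol.

207.23 g/mol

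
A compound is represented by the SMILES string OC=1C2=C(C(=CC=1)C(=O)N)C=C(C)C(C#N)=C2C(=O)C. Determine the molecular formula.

Walk through each heavy atom and fill implicit hydrogens from standard valence (C 4, N 3, O 2, S 2, halogen 1):
  atom 1: O, bond orders sum to 1 (valence 2) → 1 H
  atom 2: C, bond orders sum to 4 (valence 4) → 0 H
  atom 3: C, bond orders sum to 4 (valence 4) → 0 H
  atom 4: C, bond orders sum to 4 (valence 4) → 0 H
  atom 5: C, bond orders sum to 4 (valence 4) → 0 H
  atom 6: C, bond orders sum to 3 (valence 4) → 1 H
  atom 7: C, bond orders sum to 3 (valence 4) → 1 H
  atom 8: C, bond orders sum to 4 (valence 4) → 0 H
  atom 9: O, bond orders sum to 2 (valence 2) → 0 H
  atom 10: N, bond orders sum to 1 (valence 3) → 2 H
  atom 11: C, bond orders sum to 3 (valence 4) → 1 H
  atom 12: C, bond orders sum to 4 (valence 4) → 0 H
  atom 13: C, bond orders sum to 1 (valence 4) → 3 H
  atom 14: C, bond orders sum to 4 (valence 4) → 0 H
  atom 15: C, bond orders sum to 4 (valence 4) → 0 H
  atom 16: N, bond orders sum to 3 (valence 3) → 0 H
  atom 17: C, bond orders sum to 4 (valence 4) → 0 H
  atom 18: C, bond orders sum to 4 (valence 4) → 0 H
  atom 19: O, bond orders sum to 2 (valence 2) → 0 H
  atom 20: C, bond orders sum to 1 (valence 4) → 3 H
Totals → C:15, H:12, N:2, O:3.

C15H12N2O3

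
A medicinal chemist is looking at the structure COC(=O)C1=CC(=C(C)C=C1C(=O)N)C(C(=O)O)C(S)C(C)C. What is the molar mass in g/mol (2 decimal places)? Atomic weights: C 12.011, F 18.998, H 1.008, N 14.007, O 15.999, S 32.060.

339.41 g/mol

First, the molecular formula is C16H21NO5S (counting implicit H from valence).
  C: 16 × 12.011 = 192.176
  H: 21 × 1.008 = 21.168
  N: 1 × 14.007 = 14.007
  O: 5 × 15.999 = 79.995
  S: 1 × 32.060 = 32.060
Sum: 16×12.011 + 21×1.008 + 1×14.007 + 5×15.999 + 1×32.060 = 339.406 → 339.41 g/mol.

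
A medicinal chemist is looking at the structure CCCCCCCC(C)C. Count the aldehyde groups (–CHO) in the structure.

0

Scan the SMILES for the aldehyde motif — none present.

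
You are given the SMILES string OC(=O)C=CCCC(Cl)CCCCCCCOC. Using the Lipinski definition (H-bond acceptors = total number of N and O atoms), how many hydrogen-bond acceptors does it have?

N atoms: 0; O atoms: 3.
Lipinski HBA = 0 + 3 = 3.

3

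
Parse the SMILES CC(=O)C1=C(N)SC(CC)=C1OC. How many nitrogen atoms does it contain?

Scan the SMILES for N atoms (remember two-letter symbols like Cl and Br are single atoms).
Nitrogen count: 1.

1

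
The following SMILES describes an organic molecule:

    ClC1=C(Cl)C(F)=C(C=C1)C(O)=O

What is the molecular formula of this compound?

Walk through each heavy atom and fill implicit hydrogens from standard valence (C 4, N 3, O 2, S 2, halogen 1):
  atom 1: Cl (halogen, monovalent) → 0 H
  atom 2: C, bond orders sum to 4 (valence 4) → 0 H
  atom 3: C, bond orders sum to 4 (valence 4) → 0 H
  atom 4: Cl (halogen, monovalent) → 0 H
  atom 5: C, bond orders sum to 4 (valence 4) → 0 H
  atom 6: F (halogen, monovalent) → 0 H
  atom 7: C, bond orders sum to 4 (valence 4) → 0 H
  atom 8: C, bond orders sum to 3 (valence 4) → 1 H
  atom 9: C, bond orders sum to 3 (valence 4) → 1 H
  atom 10: C, bond orders sum to 4 (valence 4) → 0 H
  atom 11: O, bond orders sum to 1 (valence 2) → 1 H
  atom 12: O, bond orders sum to 2 (valence 2) → 0 H
Totals → C:7, H:3, Cl:2, F:1, O:2.

C7H3Cl2FO2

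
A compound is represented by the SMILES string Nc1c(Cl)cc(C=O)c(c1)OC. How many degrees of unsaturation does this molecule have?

5

Molecular formula: C8H8ClNO2.
DoU = (2C + 2 + N − H − X) / 2, where X is the halogen count and O/S are ignored.
    = (2·8 + 2 + 1 − 8 − 1) / 2 = 10 / 2 = 5.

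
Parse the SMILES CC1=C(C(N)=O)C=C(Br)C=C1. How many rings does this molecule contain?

In SMILES, each pair of matching ring-closure digits denotes one ring-closing bond; the number of such bonds equals the number of independent rings.
Ring-closure bonds here: 1.

1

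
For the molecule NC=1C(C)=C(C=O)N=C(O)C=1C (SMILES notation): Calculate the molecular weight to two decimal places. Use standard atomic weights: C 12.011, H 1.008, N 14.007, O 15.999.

166.18 g/mol

First, the molecular formula is C8H10N2O2 (counting implicit H from valence).
  C: 8 × 12.011 = 96.088
  H: 10 × 1.008 = 10.080
  N: 2 × 14.007 = 28.014
  O: 2 × 15.999 = 31.998
Sum: 8×12.011 + 10×1.008 + 2×14.007 + 2×15.999 = 166.180 → 166.18 g/mol.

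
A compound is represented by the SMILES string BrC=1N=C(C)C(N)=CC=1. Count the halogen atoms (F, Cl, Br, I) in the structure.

Halogen atoms appear at heavy-atom position 1 (1×Br).
Other groups present: 1 primary amine.
Halogen count: 1.

1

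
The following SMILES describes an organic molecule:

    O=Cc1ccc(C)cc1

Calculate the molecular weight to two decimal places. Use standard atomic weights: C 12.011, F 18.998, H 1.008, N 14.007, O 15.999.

120.15 g/mol

First, the molecular formula is C8H8O (counting implicit H from valence).
  C: 8 × 12.011 = 96.088
  H: 8 × 1.008 = 8.064
  O: 1 × 15.999 = 15.999
Sum: 8×12.011 + 8×1.008 + 1×15.999 = 120.151 → 120.15 g/mol.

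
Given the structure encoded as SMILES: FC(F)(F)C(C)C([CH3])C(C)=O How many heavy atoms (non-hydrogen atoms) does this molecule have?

Every atom symbol written in the SMILES (organic subset) is one heavy atom; implicit H are not written.
Heavy atoms by element → C:7, F:3, O:1.
Total: 11.

11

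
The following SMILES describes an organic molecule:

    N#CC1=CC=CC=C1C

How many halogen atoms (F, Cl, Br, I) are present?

Scan the SMILES for the halogen motif — none present.
Groups that are present: 1 nitrile.

0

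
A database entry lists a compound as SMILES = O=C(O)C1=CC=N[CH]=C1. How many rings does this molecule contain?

1

In SMILES, each pair of matching ring-closure digits denotes one ring-closing bond; the number of such bonds equals the number of independent rings.
Ring-closure bonds here: 1.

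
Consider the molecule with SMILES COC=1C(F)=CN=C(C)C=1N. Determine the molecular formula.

C7H9FN2O

Walk through each heavy atom and fill implicit hydrogens from standard valence (C 4, N 3, O 2, S 2, halogen 1):
  atom 1: C, bond orders sum to 1 (valence 4) → 3 H
  atom 2: O, bond orders sum to 2 (valence 2) → 0 H
  atom 3: C, bond orders sum to 4 (valence 4) → 0 H
  atom 4: C, bond orders sum to 4 (valence 4) → 0 H
  atom 5: F (halogen, monovalent) → 0 H
  atom 6: C, bond orders sum to 3 (valence 4) → 1 H
  atom 7: N, bond orders sum to 3 (valence 3) → 0 H
  atom 8: C, bond orders sum to 4 (valence 4) → 0 H
  atom 9: C, bond orders sum to 1 (valence 4) → 3 H
  atom 10: C, bond orders sum to 4 (valence 4) → 0 H
  atom 11: N, bond orders sum to 1 (valence 3) → 2 H
Totals → C:7, H:9, F:1, N:2, O:1.
In Hill order: C7H9FN2O.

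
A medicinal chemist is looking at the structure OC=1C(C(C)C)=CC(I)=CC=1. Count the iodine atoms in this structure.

Scan the SMILES for I atoms (remember two-letter symbols like Cl and Br are single atoms).
Iodine count: 1.

1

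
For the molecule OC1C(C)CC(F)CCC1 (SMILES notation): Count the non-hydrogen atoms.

Every atom symbol written in the SMILES (organic subset) is one heavy atom; implicit H are not written.
Heavy atoms by element → C:8, F:1, O:1.
Total: 10.

10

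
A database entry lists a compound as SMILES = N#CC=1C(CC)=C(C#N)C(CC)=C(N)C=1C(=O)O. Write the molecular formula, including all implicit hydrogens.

Walk through each heavy atom and fill implicit hydrogens from standard valence (C 4, N 3, O 2, S 2, halogen 1):
  atom 1: N, bond orders sum to 3 (valence 3) → 0 H
  atom 2: C, bond orders sum to 4 (valence 4) → 0 H
  atom 3: C, bond orders sum to 4 (valence 4) → 0 H
  atom 4: C, bond orders sum to 4 (valence 4) → 0 H
  atom 5: C, bond orders sum to 2 (valence 4) → 2 H
  atom 6: C, bond orders sum to 1 (valence 4) → 3 H
  atom 7: C, bond orders sum to 4 (valence 4) → 0 H
  atom 8: C, bond orders sum to 4 (valence 4) → 0 H
  atom 9: N, bond orders sum to 3 (valence 3) → 0 H
  atom 10: C, bond orders sum to 4 (valence 4) → 0 H
  atom 11: C, bond orders sum to 2 (valence 4) → 2 H
  atom 12: C, bond orders sum to 1 (valence 4) → 3 H
  atom 13: C, bond orders sum to 4 (valence 4) → 0 H
  atom 14: N, bond orders sum to 1 (valence 3) → 2 H
  atom 15: C, bond orders sum to 4 (valence 4) → 0 H
  atom 16: C, bond orders sum to 4 (valence 4) → 0 H
  atom 17: O, bond orders sum to 2 (valence 2) → 0 H
  atom 18: O, bond orders sum to 1 (valence 2) → 1 H
Totals → C:13, H:13, N:3, O:2.

C13H13N3O2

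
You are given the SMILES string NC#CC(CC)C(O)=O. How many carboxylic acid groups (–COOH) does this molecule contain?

The carboxylic acid motif appears at heavy-atom position 7 in the SMILES.
Other groups present: 1 alkyne, 1 primary amine.
Carboxylic acid count: 1.

1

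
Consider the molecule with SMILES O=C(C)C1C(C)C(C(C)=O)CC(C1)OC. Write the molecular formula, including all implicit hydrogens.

C12H20O3

Walk through each heavy atom and fill implicit hydrogens from standard valence (C 4, N 3, O 2, S 2, halogen 1):
  atom 1: O, bond orders sum to 2 (valence 2) → 0 H
  atom 2: C, bond orders sum to 4 (valence 4) → 0 H
  atom 3: C, bond orders sum to 1 (valence 4) → 3 H
  atom 4: C, bond orders sum to 3 (valence 4) → 1 H
  atom 5: C, bond orders sum to 3 (valence 4) → 1 H
  atom 6: C, bond orders sum to 1 (valence 4) → 3 H
  atom 7: C, bond orders sum to 3 (valence 4) → 1 H
  atom 8: C, bond orders sum to 4 (valence 4) → 0 H
  atom 9: C, bond orders sum to 1 (valence 4) → 3 H
  atom 10: O, bond orders sum to 2 (valence 2) → 0 H
  atom 11: C, bond orders sum to 2 (valence 4) → 2 H
  atom 12: C, bond orders sum to 3 (valence 4) → 1 H
  atom 13: C, bond orders sum to 2 (valence 4) → 2 H
  atom 14: O, bond orders sum to 2 (valence 2) → 0 H
  atom 15: C, bond orders sum to 1 (valence 4) → 3 H
Totals → C:12, H:20, O:3.
In Hill order: C12H20O3.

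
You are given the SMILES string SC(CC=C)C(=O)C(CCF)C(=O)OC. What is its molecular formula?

Walk through each heavy atom and fill implicit hydrogens from standard valence (C 4, N 3, O 2, S 2, halogen 1):
  atom 1: S, bond orders sum to 1 (valence 2) → 1 H
  atom 2: C, bond orders sum to 3 (valence 4) → 1 H
  atom 3: C, bond orders sum to 2 (valence 4) → 2 H
  atom 4: C, bond orders sum to 3 (valence 4) → 1 H
  atom 5: C, bond orders sum to 2 (valence 4) → 2 H
  atom 6: C, bond orders sum to 4 (valence 4) → 0 H
  atom 7: O, bond orders sum to 2 (valence 2) → 0 H
  atom 8: C, bond orders sum to 3 (valence 4) → 1 H
  atom 9: C, bond orders sum to 2 (valence 4) → 2 H
  atom 10: C, bond orders sum to 2 (valence 4) → 2 H
  atom 11: F (halogen, monovalent) → 0 H
  atom 12: C, bond orders sum to 4 (valence 4) → 0 H
  atom 13: O, bond orders sum to 2 (valence 2) → 0 H
  atom 14: O, bond orders sum to 2 (valence 2) → 0 H
  atom 15: C, bond orders sum to 1 (valence 4) → 3 H
Totals → C:10, H:15, F:1, O:3, S:1.
In Hill order: C10H15FO3S.

C10H15FO3S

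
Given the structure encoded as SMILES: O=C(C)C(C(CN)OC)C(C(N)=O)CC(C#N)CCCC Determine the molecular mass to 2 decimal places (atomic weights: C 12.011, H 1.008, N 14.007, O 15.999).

First, the molecular formula is C15H27N3O3 (counting implicit H from valence).
  C: 15 × 12.011 = 180.165
  H: 27 × 1.008 = 27.216
  N: 3 × 14.007 = 42.021
  O: 3 × 15.999 = 47.997
Sum: 15×12.011 + 27×1.008 + 3×14.007 + 3×15.999 = 297.399 → 297.40 g/mol.

297.40 g/mol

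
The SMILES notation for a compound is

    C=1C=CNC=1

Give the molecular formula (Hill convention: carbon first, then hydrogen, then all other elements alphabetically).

Walk through each heavy atom and fill implicit hydrogens from standard valence (C 4, N 3, O 2, S 2, halogen 1):
  atom 1: C, bond orders sum to 3 (valence 4) → 1 H
  atom 2: C, bond orders sum to 3 (valence 4) → 1 H
  atom 3: C, bond orders sum to 3 (valence 4) → 1 H
  atom 4: N, bond orders sum to 2 (valence 3) → 1 H
  atom 5: C, bond orders sum to 3 (valence 4) → 1 H
Totals → C:4, H:5, N:1.

C4H5N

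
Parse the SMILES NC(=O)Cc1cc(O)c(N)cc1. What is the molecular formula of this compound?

Walk through each heavy atom and fill implicit hydrogens from standard valence (C 4, N 3, O 2, S 2, halogen 1); for lowercase aromatic atoms, an aromatic c carries 1 H when it has two neighbours and 0 H with three, and aromatic n carries 0 H:
  atom 1: N, bond orders sum to 1 (valence 3) → 2 H
  atom 2: C, bond orders sum to 4 (valence 4) → 0 H
  atom 3: O, bond orders sum to 2 (valence 2) → 0 H
  atom 4: C, bond orders sum to 2 (valence 4) → 2 H
  atom 5: aromatic c, 3 neighbours → 0 H
  atom 6: aromatic c, 2 neighbours → 1 H
  atom 7: aromatic c, 3 neighbours → 0 H
  atom 8: O, bond orders sum to 1 (valence 2) → 1 H
  atom 9: aromatic c, 3 neighbours → 0 H
  atom 10: N, bond orders sum to 1 (valence 3) → 2 H
  atom 11: aromatic c, 2 neighbours → 1 H
  atom 12: aromatic c, 2 neighbours → 1 H
Totals → C:8, H:10, N:2, O:2.
In Hill order: C8H10N2O2.

C8H10N2O2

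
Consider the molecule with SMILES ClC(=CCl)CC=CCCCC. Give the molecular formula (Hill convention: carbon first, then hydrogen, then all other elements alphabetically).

Walk through each heavy atom and fill implicit hydrogens from standard valence (C 4, N 3, O 2, S 2, halogen 1):
  atom 1: Cl (halogen, monovalent) → 0 H
  atom 2: C, bond orders sum to 4 (valence 4) → 0 H
  atom 3: C, bond orders sum to 3 (valence 4) → 1 H
  atom 4: Cl (halogen, monovalent) → 0 H
  atom 5: C, bond orders sum to 2 (valence 4) → 2 H
  atom 6: C, bond orders sum to 3 (valence 4) → 1 H
  atom 7: C, bond orders sum to 3 (valence 4) → 1 H
  atom 8: C, bond orders sum to 2 (valence 4) → 2 H
  atom 9: C, bond orders sum to 2 (valence 4) → 2 H
  atom 10: C, bond orders sum to 2 (valence 4) → 2 H
  atom 11: C, bond orders sum to 1 (valence 4) → 3 H
Totals → C:9, H:14, Cl:2.
In Hill order: C9H14Cl2.

C9H14Cl2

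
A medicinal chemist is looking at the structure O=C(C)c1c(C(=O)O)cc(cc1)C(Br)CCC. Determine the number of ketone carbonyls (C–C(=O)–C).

1

The ketone motif appears at heavy-atom position 2 in the SMILES.
Other groups present: 1 carboxylic acid.
Ketone count: 1.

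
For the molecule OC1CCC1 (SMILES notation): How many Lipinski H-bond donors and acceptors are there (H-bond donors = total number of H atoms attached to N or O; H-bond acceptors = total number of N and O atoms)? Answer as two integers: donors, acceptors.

1, 1

Donors: find every N or O and count the H atoms it carries.
  atom 1 (O): bond orders sum to 1 → 1 H
Lipinski HBD = 1.
Acceptors: N atoms = 0, O atoms = 1 → HBA = 1.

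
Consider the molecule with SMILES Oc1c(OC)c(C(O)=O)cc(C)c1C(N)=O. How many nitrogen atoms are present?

1

Scan the SMILES for N atoms (remember two-letter symbols like Cl and Br are single atoms).
Nitrogen count: 1.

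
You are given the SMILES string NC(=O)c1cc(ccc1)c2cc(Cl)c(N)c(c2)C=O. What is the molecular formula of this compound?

C14H11ClN2O2

Walk through each heavy atom and fill implicit hydrogens from standard valence (C 4, N 3, O 2, S 2, halogen 1); for lowercase aromatic atoms, an aromatic c carries 1 H when it has two neighbours and 0 H with three, and aromatic n carries 0 H:
  atom 1: N, bond orders sum to 1 (valence 3) → 2 H
  atom 2: C, bond orders sum to 4 (valence 4) → 0 H
  atom 3: O, bond orders sum to 2 (valence 2) → 0 H
  atom 4: aromatic c, 3 neighbours → 0 H
  atom 5: aromatic c, 2 neighbours → 1 H
  atom 6: aromatic c, 3 neighbours → 0 H
  atom 7: aromatic c, 2 neighbours → 1 H
  atom 8: aromatic c, 2 neighbours → 1 H
  atom 9: aromatic c, 2 neighbours → 1 H
  atom 10: aromatic c, 3 neighbours → 0 H
  atom 11: aromatic c, 2 neighbours → 1 H
  atom 12: aromatic c, 3 neighbours → 0 H
  atom 13: Cl (halogen, monovalent) → 0 H
  atom 14: aromatic c, 3 neighbours → 0 H
  atom 15: N, bond orders sum to 1 (valence 3) → 2 H
  atom 16: aromatic c, 3 neighbours → 0 H
  atom 17: aromatic c, 2 neighbours → 1 H
  atom 18: C, bond orders sum to 3 (valence 4) → 1 H
  atom 19: O, bond orders sum to 2 (valence 2) → 0 H
Totals → C:14, H:11, Cl:1, N:2, O:2.
In Hill order: C14H11ClN2O2.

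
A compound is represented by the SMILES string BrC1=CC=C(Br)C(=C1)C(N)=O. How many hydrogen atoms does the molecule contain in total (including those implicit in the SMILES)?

5

Walk through each heavy atom and fill implicit hydrogens from standard valence (C 4, N 3, O 2, S 2, halogen 1):
  atom 1: Br (halogen, monovalent) → 0 H
  atom 2: C, bond orders sum to 4 (valence 4) → 0 H
  atom 3: C, bond orders sum to 3 (valence 4) → 1 H
  atom 4: C, bond orders sum to 3 (valence 4) → 1 H
  atom 5: C, bond orders sum to 4 (valence 4) → 0 H
  atom 6: Br (halogen, monovalent) → 0 H
  atom 7: C, bond orders sum to 4 (valence 4) → 0 H
  atom 8: C, bond orders sum to 3 (valence 4) → 1 H
  atom 9: C, bond orders sum to 4 (valence 4) → 0 H
  atom 10: N, bond orders sum to 1 (valence 3) → 2 H
  atom 11: O, bond orders sum to 2 (valence 2) → 0 H
Total hydrogens: 5.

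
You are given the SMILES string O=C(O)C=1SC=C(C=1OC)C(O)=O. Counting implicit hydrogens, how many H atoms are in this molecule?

Walk through each heavy atom and fill implicit hydrogens from standard valence (C 4, N 3, O 2, S 2, halogen 1):
  atom 1: O, bond orders sum to 2 (valence 2) → 0 H
  atom 2: C, bond orders sum to 4 (valence 4) → 0 H
  atom 3: O, bond orders sum to 1 (valence 2) → 1 H
  atom 4: C, bond orders sum to 4 (valence 4) → 0 H
  atom 5: S, bond orders sum to 2 (valence 2) → 0 H
  atom 6: C, bond orders sum to 3 (valence 4) → 1 H
  atom 7: C, bond orders sum to 4 (valence 4) → 0 H
  atom 8: C, bond orders sum to 4 (valence 4) → 0 H
  atom 9: O, bond orders sum to 2 (valence 2) → 0 H
  atom 10: C, bond orders sum to 1 (valence 4) → 3 H
  atom 11: C, bond orders sum to 4 (valence 4) → 0 H
  atom 12: O, bond orders sum to 1 (valence 2) → 1 H
  atom 13: O, bond orders sum to 2 (valence 2) → 0 H
Total hydrogens: 6.

6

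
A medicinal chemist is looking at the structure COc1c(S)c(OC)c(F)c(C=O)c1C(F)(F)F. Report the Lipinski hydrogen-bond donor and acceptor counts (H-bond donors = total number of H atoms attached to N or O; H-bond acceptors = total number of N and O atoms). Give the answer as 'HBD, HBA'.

0, 3

Donors: find every N or O and count the H atoms it carries.
  atom 2 (O): bond orders sum to 2 → 0 H
  atom 7 (O): bond orders sum to 2 → 0 H
  atom 13 (O): bond orders sum to 2 → 0 H
Lipinski HBD = 0.
Acceptors: N atoms = 0, O atoms = 3 → HBA = 3.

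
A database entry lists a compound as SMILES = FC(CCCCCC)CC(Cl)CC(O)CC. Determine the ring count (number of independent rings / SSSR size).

0

In SMILES, each pair of matching ring-closure digits denotes one ring-closing bond; the number of such bonds equals the number of independent rings.
Ring-closure bonds here: 0.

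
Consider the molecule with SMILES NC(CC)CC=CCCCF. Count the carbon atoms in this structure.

9

Count every carbon token in the SMILES (each C, including those in ring-closure positions and inside branches).
Carbon count: 9.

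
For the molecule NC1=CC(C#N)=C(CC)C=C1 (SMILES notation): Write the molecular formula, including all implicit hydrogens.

Walk through each heavy atom and fill implicit hydrogens from standard valence (C 4, N 3, O 2, S 2, halogen 1):
  atom 1: N, bond orders sum to 1 (valence 3) → 2 H
  atom 2: C, bond orders sum to 4 (valence 4) → 0 H
  atom 3: C, bond orders sum to 3 (valence 4) → 1 H
  atom 4: C, bond orders sum to 4 (valence 4) → 0 H
  atom 5: C, bond orders sum to 4 (valence 4) → 0 H
  atom 6: N, bond orders sum to 3 (valence 3) → 0 H
  atom 7: C, bond orders sum to 4 (valence 4) → 0 H
  atom 8: C, bond orders sum to 2 (valence 4) → 2 H
  atom 9: C, bond orders sum to 1 (valence 4) → 3 H
  atom 10: C, bond orders sum to 3 (valence 4) → 1 H
  atom 11: C, bond orders sum to 3 (valence 4) → 1 H
Totals → C:9, H:10, N:2.
In Hill order: C9H10N2.

C9H10N2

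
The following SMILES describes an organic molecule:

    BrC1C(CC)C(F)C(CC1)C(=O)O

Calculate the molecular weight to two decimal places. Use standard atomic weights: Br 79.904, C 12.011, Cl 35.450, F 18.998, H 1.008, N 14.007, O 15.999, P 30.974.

First, the molecular formula is C9H14BrFO2 (counting implicit H from valence).
  Br: 1 × 79.904 = 79.904
  C: 9 × 12.011 = 108.099
  F: 1 × 18.998 = 18.998
  H: 14 × 1.008 = 14.112
  O: 2 × 15.999 = 31.998
Sum: 1×79.904 + 9×12.011 + 1×18.998 + 14×1.008 + 2×15.999 = 253.111 → 253.11 g/mol.

253.11 g/mol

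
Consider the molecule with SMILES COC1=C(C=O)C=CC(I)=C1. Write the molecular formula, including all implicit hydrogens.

C8H7IO2

Walk through each heavy atom and fill implicit hydrogens from standard valence (C 4, N 3, O 2, S 2, halogen 1):
  atom 1: C, bond orders sum to 1 (valence 4) → 3 H
  atom 2: O, bond orders sum to 2 (valence 2) → 0 H
  atom 3: C, bond orders sum to 4 (valence 4) → 0 H
  atom 4: C, bond orders sum to 4 (valence 4) → 0 H
  atom 5: C, bond orders sum to 3 (valence 4) → 1 H
  atom 6: O, bond orders sum to 2 (valence 2) → 0 H
  atom 7: C, bond orders sum to 3 (valence 4) → 1 H
  atom 8: C, bond orders sum to 3 (valence 4) → 1 H
  atom 9: C, bond orders sum to 4 (valence 4) → 0 H
  atom 10: I (halogen, monovalent) → 0 H
  atom 11: C, bond orders sum to 3 (valence 4) → 1 H
Totals → C:8, H:7, I:1, O:2.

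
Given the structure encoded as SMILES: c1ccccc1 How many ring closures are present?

1

In SMILES, each pair of matching ring-closure digits denotes one ring-closing bond; the number of such bonds equals the number of independent rings.
Ring-closure bonds here: 1.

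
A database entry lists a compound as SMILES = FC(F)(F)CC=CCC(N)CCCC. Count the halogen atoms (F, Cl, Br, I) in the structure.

3

Halogen atoms appear at heavy-atom positions 1, 3, 4 (3×F).
Other groups present: 1 alkene, 1 primary amine.
Halogen count: 3.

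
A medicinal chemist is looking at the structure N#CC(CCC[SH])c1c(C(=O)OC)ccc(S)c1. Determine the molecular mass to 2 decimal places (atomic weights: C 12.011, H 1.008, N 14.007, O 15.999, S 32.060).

First, the molecular formula is C13H15NO2S2 (counting implicit H from valence).
  C: 13 × 12.011 = 156.143
  H: 15 × 1.008 = 15.120
  N: 1 × 14.007 = 14.007
  O: 2 × 15.999 = 31.998
  S: 2 × 32.060 = 64.120
Sum: 13×12.011 + 15×1.008 + 1×14.007 + 2×15.999 + 2×32.060 = 281.388 → 281.39 g/mol.

281.39 g/mol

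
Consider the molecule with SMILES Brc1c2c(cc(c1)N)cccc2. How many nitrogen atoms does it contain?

1

Scan the SMILES for N atoms (remember two-letter symbols like Cl and Br are single atoms).
Nitrogen count: 1.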